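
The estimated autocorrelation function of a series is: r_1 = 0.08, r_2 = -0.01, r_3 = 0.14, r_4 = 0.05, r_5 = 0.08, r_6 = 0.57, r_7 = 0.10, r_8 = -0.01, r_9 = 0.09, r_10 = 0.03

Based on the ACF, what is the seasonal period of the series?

6

The largest autocorrelation is r_6 = 0.57; the remaining lags stay at or below 0.14.
The dominant spike at lag 6 indicates a seasonal period of 6.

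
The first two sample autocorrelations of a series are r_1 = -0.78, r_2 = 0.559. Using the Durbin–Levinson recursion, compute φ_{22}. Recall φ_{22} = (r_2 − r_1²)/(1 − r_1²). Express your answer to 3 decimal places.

-0.126

φ_{22} = (r_2 − r_1²) / (1 − r_1²)
r_1² = (-0.78)² = 0.6084
Numerator = 0.559 − 0.6084 = -0.0494; denominator = 1 − 0.6084 = 0.3916
φ_{22} = -0.0494 / 0.3916 = -0.126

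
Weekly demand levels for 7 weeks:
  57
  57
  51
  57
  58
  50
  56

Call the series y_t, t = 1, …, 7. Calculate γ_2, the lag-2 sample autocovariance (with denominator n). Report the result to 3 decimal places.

Mean ȳ = (57 + 57 + 51 + 57 + 58 + 50 + 56)/7 = 55.1429
Deviations: 1.8571, 1.8571, -4.1429, 1.8571, 2.8571, -5.1429, 0.8571
Σ_{t=1}^{5}(y_t−ȳ)(y_{t+2}−ȳ) = -23.1837
γ_2 = -23.1837 / 7 = -3.312

-3.312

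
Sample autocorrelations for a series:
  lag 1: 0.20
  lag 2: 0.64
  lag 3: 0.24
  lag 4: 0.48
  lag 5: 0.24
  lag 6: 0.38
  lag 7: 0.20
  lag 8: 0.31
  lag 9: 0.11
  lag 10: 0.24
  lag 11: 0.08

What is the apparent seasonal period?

The largest autocorrelation is r_2 = 0.64, with weaker echoes at lags 4 (0.48), 6 (0.38) and 8 (0.31); the remaining lags stay at or below 0.24.
The dominant spike at lag 2 indicates a seasonal period of 2.

2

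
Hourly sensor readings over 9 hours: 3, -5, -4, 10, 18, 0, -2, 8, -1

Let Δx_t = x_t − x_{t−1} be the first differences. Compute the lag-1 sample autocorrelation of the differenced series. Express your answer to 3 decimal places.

-0.113

First differences Δx: -8, 1, 14, 8, -18, -2, 10, -9
Mean of differences = -0.5000
Numerator Σ(Δx_t−Δx̄)(Δx_{t+1}−Δx̄) = -93.7500
Denominator Σ(Δx_t−Δx̄)² = 832.0000
r_1(Δx) = -93.7500 / 832.0000 = -0.113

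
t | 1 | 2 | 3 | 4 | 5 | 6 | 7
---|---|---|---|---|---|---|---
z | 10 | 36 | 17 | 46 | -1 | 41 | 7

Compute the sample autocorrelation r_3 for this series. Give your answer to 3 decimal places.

-0.522

Mean z̄ = (10 + 36 + 17 + 46 − 1 + 41 + 7)/7 = 22.2857
Deviations from mean: -12.2857, 13.7143, -5.2857, 23.7143, -23.2857, 18.7143, -15.2857
Σ(z_t−z̄)(z_{t+3}−z̄) = (-291.3469) + (-319.3469) + (-98.9184) + (-362.4898) = -1072.1020
Denominator Σ(z_t−z̄)² = 2055.4286
r_3 = -1072.1020 / 2055.4286 = -0.522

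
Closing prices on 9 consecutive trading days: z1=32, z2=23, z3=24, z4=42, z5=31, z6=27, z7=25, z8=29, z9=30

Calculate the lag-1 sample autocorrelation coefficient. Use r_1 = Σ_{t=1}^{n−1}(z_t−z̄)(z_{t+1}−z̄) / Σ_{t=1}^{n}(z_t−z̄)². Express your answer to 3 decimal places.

-0.086

Mean z̄ = (32 + 23 + 24 + 42 + 31 + 27 + 25 + 29 + 30)/9 = 29.2222
Numerator Σ_{t=1}^{8}(z_t−z̄)(z_{t+1}−z̄) = -22.6049
Denominator Σ(z_t−z̄)² = 263.5556
r_1 = -22.6049 / 263.5556 = -0.086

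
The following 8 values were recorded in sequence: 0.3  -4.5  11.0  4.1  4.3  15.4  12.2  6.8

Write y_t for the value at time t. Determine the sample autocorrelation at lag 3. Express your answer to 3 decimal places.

Mean ȳ = (0.3 − 4.5 + 11.0 + 4.1 + 4.3 + 15.4 + 12.2 + 6.8)/8 = 6.2000
Deviations from mean: -5.9000, -10.7000, 4.8000, -2.1000, -1.9000, 9.2000, 6.0000, 0.6000
Numerator Σ_{t=1}^{5}(y_t−ȳ)(y_{t+3}−ȳ) = 63.1400
Denominator Σ(y_t−ȳ)² = 301.3600
r_3 = 63.1400 / 301.3600 = 0.210

0.210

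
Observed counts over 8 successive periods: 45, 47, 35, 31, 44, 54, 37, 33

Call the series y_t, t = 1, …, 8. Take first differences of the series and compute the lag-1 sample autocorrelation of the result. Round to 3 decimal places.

-0.028

First differences Δy: 2, -12, -4, 13, 10, -17, -4
Mean of differences = -1.7143
Numerator Σ(Δy_t−Δȳ)(Δy_{t+1}−Δȳ) = -20.0816
Denominator Σ(Δy_t−Δȳ)² = 717.4286
r_1(Δy) = -20.0816 / 717.4286 = -0.028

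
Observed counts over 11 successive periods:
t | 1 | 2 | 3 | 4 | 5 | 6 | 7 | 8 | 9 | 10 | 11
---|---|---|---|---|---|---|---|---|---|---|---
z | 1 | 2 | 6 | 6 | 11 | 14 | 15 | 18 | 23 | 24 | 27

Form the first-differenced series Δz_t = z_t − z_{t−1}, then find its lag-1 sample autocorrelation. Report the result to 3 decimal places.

-0.562

First differences Δz: 1, 4, 0, 5, 3, 1, 3, 5, 1, 3
Mean of differences = 2.6000
Numerator Σ(Δz_t−Δz̄)(Δz_{t+1}−Δz̄) = -15.9600
Denominator Σ(Δz_t−Δz̄)² = 28.4000
r_1(Δz) = -15.9600 / 28.4000 = -0.562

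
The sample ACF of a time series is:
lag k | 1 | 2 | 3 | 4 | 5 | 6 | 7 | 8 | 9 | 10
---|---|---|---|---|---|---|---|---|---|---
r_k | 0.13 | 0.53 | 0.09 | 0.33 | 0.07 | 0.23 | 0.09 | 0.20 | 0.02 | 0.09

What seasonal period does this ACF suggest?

The largest autocorrelation is r_2 = 0.53, with weaker echoes at lags 4 (0.33), 6 (0.23) and 8 (0.20); the remaining lags stay at or below 0.13.
The dominant spike at lag 2 indicates a seasonal period of 2.

2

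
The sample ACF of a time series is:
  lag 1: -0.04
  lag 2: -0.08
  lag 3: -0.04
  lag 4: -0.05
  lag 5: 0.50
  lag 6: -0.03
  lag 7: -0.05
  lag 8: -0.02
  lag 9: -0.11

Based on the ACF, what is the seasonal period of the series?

The largest autocorrelation is r_5 = 0.50; the remaining lags stay at or below -0.02.
The dominant spike at lag 5 indicates a seasonal period of 5.

5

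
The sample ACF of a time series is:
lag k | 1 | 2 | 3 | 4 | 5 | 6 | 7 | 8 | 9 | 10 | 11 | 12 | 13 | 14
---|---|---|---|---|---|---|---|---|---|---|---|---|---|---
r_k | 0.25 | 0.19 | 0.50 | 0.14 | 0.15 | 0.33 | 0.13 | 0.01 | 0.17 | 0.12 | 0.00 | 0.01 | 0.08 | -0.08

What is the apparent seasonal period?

The largest autocorrelation is r_3 = 0.50, with a weaker echo at lag 6 (0.33); the remaining lags stay at or below 0.25. The elevated value at lag 1 (0.25), dropping to 0.19 at lag 2, reflects decaying short-term dependence rather than seasonality.
The dominant spike at lag 3 indicates a seasonal period of 3.

3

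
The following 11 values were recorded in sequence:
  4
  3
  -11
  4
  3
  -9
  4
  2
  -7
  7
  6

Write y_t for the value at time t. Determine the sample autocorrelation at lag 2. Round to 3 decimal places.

Mean ȳ = (4 + 3 − 11 + 4 + 3 − 9 + 4 + 2 − 7 + 7 + 6)/11 = 0.5455
Numerator Σ_{t=1}^{9}(y_t−ȳ)(y_{t+2}−ȳ) = -155.9587
Denominator Σ(y_t−ȳ)² = 402.7273
r_2 = -155.9587 / 402.7273 = -0.387

-0.387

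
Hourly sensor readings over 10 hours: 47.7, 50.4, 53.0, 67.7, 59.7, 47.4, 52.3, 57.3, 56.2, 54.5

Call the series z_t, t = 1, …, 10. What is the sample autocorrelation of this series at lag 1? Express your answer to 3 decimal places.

0.178

Mean z̄ = (47.7 + 50.4 + 53.0 + 67.7 + 59.7 + 47.4 + 52.3 + 57.3 + 56.2 + 54.5)/10 = 54.6200
Numerator Σ_{t=1}^{9}(z_t−z̄)(z_{t+1}−z̄) = 59.1956
Denominator Σ(z_t−z̄)² = 332.4160
r_1 = 59.1956 / 332.4160 = 0.178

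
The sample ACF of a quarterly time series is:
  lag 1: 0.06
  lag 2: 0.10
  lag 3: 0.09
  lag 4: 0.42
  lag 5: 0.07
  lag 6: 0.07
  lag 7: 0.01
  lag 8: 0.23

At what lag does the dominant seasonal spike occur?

The largest autocorrelation is r_4 = 0.42, with a weaker echo at lag 8 (0.23); the remaining lags stay at or below 0.10.
The dominant spike at lag 4 indicates a seasonal period of 4.

4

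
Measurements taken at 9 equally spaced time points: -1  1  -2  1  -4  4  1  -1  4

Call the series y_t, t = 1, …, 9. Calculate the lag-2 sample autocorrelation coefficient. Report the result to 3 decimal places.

0.192

Mean ȳ = (-1 + 1 − 2 + 1 − 4 + 4 + 1 − 1 + 4)/9 = 0.3333
Σ(y_t−ȳ)(y_{t+2}−ȳ) = (3.1111) + (0.4444) + (10.1111) + (2.4444) + (-2.8889) + (-4.8889) + (2.4444) = 10.7778
Denominator Σ(y_t−ȳ)² = 56.0000
r_2 = 10.7778 / 56.0000 = 0.192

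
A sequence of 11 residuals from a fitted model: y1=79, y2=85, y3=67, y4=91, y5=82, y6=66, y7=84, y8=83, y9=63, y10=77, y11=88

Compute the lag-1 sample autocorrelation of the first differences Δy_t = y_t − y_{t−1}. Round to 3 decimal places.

-0.441

First differences Δy: 6, -18, 24, -9, -16, 18, -1, -20, 14, 11
Mean of differences = 0.9000
Numerator Σ(Δy_t−Δȳ)(Δy_{t+1}−Δȳ) = -1017.6100
Denominator Σ(Δy_t−Δȳ)² = 2306.9000
r_1(Δy) = -1017.6100 / 2306.9000 = -0.441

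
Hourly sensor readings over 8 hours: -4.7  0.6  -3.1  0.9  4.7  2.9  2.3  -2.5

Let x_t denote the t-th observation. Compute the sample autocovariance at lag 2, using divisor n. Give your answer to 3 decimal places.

Mean x̄ = (-4.7 + 0.6 − 3.1 + 0.9 + 4.7 + 2.9 + 2.3 − 2.5)/8 = 0.1375
Σ_{t=1}^{6}(x_t−x̄)(x_{t+2}−x̄) = 5.9297
γ_2 = 5.9297 / 8 = 0.741

0.741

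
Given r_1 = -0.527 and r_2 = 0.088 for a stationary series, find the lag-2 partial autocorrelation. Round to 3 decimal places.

φ_{22} = (r_2 − r_1²) / (1 − r_1²)
r_1² = (-0.527)² = 0.277729
Numerator = 0.088 − 0.2777 = -0.1897; denominator = 1 − 0.2777 = 0.7223
φ_{22} = -0.1897 / 0.7223 = -0.263

-0.263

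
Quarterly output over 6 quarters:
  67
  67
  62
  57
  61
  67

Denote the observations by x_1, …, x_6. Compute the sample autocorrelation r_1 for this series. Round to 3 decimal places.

0.277

Mean x̄ = (67 + 67 + 62 + 57 + 61 + 67)/6 = 63.5000
Deviations from mean: 3.5000, 3.5000, -1.5000, -6.5000, -2.5000, 3.5000
Σ(x_t−x̄)(x_{t+1}−x̄) = (12.2500) + (-5.2500) + (9.7500) + (16.2500) + (-8.7500) = 24.2500
Denominator Σ(x_t−x̄)² = 87.5000
r_1 = 24.2500 / 87.5000 = 0.277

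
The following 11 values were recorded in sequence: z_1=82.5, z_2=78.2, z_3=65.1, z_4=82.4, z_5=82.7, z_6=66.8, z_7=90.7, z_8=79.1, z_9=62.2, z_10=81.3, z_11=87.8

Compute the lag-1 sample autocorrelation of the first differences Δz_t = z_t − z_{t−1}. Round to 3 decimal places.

-0.389

First differences Δz: -4.3, -13.1, 17.3, 0.3, -15.9, 23.9, -11.6, -16.9, 19.1, 6.5
Mean of differences = 0.5300
Numerator Σ(Δz_t−Δz̄)(Δz_{t+1}−Δz̄) = -831.6539
Denominator Σ(Δz_t−Δz̄)² = 2137.9210
r_1(Δz) = -831.6539 / 2137.9210 = -0.389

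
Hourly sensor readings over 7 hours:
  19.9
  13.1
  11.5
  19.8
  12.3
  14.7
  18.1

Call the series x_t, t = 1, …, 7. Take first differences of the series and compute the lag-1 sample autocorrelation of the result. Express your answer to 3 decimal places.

First differences Δx: -6.8, -1.6, 8.3, -7.5, 2.4, 3.4
Mean of differences = -0.3000
Numerator Σ(Δx_t−Δx̄)(Δx_{t+1}−Δx̄) = -74.1000
Denominator Σ(Δx_t−Δx̄)² = 190.7200
r_1(Δx) = -74.1000 / 190.7200 = -0.389

-0.389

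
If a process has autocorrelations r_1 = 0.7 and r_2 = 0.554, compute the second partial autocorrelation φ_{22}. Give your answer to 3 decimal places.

0.125

φ_{22} = (r_2 − r_1²) / (1 − r_1²)
r_1² = (0.7)² = 0.49
Numerator = 0.554 − 0.4900 = 0.0640; denominator = 1 − 0.4900 = 0.5100
φ_{22} = 0.0640 / 0.5100 = 0.125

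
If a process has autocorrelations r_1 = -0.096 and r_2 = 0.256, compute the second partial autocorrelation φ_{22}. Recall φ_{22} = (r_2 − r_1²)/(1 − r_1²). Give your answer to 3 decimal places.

0.249

φ_{22} = (r_2 − r_1²) / (1 − r_1²)
r_1² = (-0.096)² = 0.009216
Numerator = 0.256 − 0.0092 = 0.2468; denominator = 1 − 0.0092 = 0.9908
φ_{22} = 0.2468 / 0.9908 = 0.249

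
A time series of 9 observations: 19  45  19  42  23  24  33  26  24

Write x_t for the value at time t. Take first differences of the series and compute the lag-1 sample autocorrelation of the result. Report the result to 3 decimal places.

-0.741

First differences Δx: 26, -26, 23, -19, 1, 9, -7, -2
Mean of differences = 0.6250
Numerator Σ(Δx_t−Δx̄)(Δx_{t+1}−Δx̄) = -1758.5156
Denominator Σ(Δx_t−Δx̄)² = 2373.8750
r_1(Δx) = -1758.5156 / 2373.8750 = -0.741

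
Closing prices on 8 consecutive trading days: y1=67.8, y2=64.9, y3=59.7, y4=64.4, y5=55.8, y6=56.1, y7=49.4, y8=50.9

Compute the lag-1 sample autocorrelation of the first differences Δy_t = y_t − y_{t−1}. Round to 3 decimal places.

-0.781

First differences Δy: -2.9, -5.2, 4.7, -8.6, 0.3, -6.7, 1.5
Mean of differences = -2.4143
Numerator Σ(Δy_t−Δȳ)(Δy_{t+1}−Δȳ) = -107.6702
Denominator Σ(Δy_t−Δȳ)² = 137.9286
r_1(Δy) = -107.6702 / 137.9286 = -0.781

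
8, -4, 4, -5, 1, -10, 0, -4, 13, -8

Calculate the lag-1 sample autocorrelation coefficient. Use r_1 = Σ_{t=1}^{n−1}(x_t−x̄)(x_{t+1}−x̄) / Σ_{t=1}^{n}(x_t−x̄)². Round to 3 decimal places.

-0.516

Mean x̄ = (8 − 4 + 4 − 5 + 1 − 10 + 0 − 4 + 13 − 8)/10 = -0.5000
Numerator Σ_{t=1}^{9}(x_t−x̄)(x_{t+1}−x̄) = -241.7500
Denominator Σ(x_t−x̄)² = 468.5000
r_1 = -241.7500 / 468.5000 = -0.516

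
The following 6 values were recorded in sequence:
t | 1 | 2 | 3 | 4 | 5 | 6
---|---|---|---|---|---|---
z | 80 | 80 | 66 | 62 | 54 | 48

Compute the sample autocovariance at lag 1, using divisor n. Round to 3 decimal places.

76.167

Mean z̄ = (80 + 80 + 66 + 62 + 54 + 48)/6 = 65.0000
Deviations: 15.0000, 15.0000, 1.0000, -3.0000, -11.0000, -17.0000
Σ_{t=1}^{5}(z_t−z̄)(z_{t+1}−z̄) = 457.0000
γ_1 = 457.0000 / 6 = 76.167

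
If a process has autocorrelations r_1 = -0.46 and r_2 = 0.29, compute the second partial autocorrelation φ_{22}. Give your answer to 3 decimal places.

0.099

φ_{22} = (r_2 − r_1²) / (1 − r_1²)
r_1² = (-0.46)² = 0.2116
Numerator = 0.29 − 0.2116 = 0.0784; denominator = 1 − 0.2116 = 0.7884
φ_{22} = 0.0784 / 0.7884 = 0.099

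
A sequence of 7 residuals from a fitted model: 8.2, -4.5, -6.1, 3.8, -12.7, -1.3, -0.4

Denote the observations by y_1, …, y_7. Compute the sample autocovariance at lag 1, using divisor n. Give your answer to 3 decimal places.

-15.134

Mean ȳ = (8.2 − 4.5 − 6.1 + 3.8 − 12.7 − 1.3 − 0.4)/7 = -1.8571
Σ_{t=1}^{6}(y_t−ȳ)(y_{t+1}−ȳ) = -105.9376
γ_1 = -105.9376 / 7 = -15.134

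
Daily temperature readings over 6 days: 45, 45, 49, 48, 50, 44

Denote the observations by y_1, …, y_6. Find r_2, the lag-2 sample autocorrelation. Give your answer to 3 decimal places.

-0.083

Mean ȳ = (45 + 45 + 49 + 48 + 50 + 44)/6 = 46.8333
Deviations from mean: -1.8333, -1.8333, 2.1667, 1.1667, 3.1667, -2.8333
Σ(y_t−ȳ)(y_{t+2}−ȳ) = (-3.9722) + (-2.1389) + (6.8611) + (-3.3056) = -2.5556
Denominator Σ(y_t−ȳ)² = 30.8333
r_2 = -2.5556 / 30.8333 = -0.083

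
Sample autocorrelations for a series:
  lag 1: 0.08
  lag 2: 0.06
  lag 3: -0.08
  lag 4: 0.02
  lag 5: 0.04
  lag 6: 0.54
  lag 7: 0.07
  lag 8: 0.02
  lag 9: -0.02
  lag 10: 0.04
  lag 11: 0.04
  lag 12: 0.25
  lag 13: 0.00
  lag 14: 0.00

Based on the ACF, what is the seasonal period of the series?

The largest autocorrelation is r_6 = 0.54, with a weaker echo at lag 12 (0.25); the remaining lags stay at or below 0.08.
The dominant spike at lag 6 indicates a seasonal period of 6.

6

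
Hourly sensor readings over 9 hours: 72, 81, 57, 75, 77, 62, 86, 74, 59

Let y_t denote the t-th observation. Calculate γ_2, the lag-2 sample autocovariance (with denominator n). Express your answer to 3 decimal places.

-23.587

Mean ȳ = (72 + 81 + 57 + 75 + 77 + 62 + 86 + 74 + 59)/9 = 71.4444
Σ_{t=1}^{7}(y_t−ȳ)(y_{t+2}−ȳ) = -212.2840
γ_2 = -212.2840 / 9 = -23.587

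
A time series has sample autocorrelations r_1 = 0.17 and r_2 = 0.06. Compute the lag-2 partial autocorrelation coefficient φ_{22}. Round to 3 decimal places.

0.032

φ_{22} = (r_2 − r_1²) / (1 − r_1²)
r_1² = (0.17)² = 0.0289
Numerator = 0.06 − 0.0289 = 0.0311; denominator = 1 − 0.0289 = 0.9711
φ_{22} = 0.0311 / 0.9711 = 0.032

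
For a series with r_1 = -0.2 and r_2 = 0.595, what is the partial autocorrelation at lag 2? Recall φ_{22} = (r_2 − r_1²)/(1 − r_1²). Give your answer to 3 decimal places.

φ_{22} = (r_2 − r_1²) / (1 − r_1²)
r_1² = (-0.2)² = 0.04
Numerator = 0.595 − 0.0400 = 0.5550; denominator = 1 − 0.0400 = 0.9600
φ_{22} = 0.5550 / 0.9600 = 0.578

0.578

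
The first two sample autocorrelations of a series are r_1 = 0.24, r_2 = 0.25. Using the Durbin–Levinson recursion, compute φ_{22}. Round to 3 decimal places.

φ_{22} = (r_2 − r_1²) / (1 − r_1²)
r_1² = (0.24)² = 0.0576
Numerator = 0.25 − 0.0576 = 0.1924; denominator = 1 − 0.0576 = 0.9424
φ_{22} = 0.1924 / 0.9424 = 0.204

0.204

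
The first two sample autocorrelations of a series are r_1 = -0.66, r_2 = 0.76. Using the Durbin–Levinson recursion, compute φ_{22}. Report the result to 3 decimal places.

φ_{22} = (r_2 − r_1²) / (1 − r_1²)
r_1² = (-0.66)² = 0.4356
Numerator = 0.76 − 0.4356 = 0.3244; denominator = 1 − 0.4356 = 0.5644
φ_{22} = 0.3244 / 0.5644 = 0.575

0.575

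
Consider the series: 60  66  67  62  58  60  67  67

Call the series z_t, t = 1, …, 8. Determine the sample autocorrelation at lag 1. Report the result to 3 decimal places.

Mean z̄ = (60 + 66 + 67 + 62 + 58 + 60 + 67 + 67)/8 = 63.3750
Σ(z_t−z̄)(z_{t+1}−z̄) = (-8.8594) + (9.5156) + (-4.9844) + (7.3906) + (18.1406) + (-12.2344) + (13.1406) = 22.1094
Denominator Σ(z_t−z̄)² = 99.8750
r_1 = 22.1094 / 99.8750 = 0.221

0.221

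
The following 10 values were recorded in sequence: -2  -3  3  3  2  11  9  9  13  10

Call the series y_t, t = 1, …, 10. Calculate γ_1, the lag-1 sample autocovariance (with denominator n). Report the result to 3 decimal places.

Mean ȳ = (-2 − 3 + 3 + 3 + 2 + 11 + 9 + 9 + 13 + 10)/10 = 5.5000
Σ_{t=1}^{9}(y_t−ȳ)(y_{t+1}−ȳ) = 172.2500
γ_1 = 172.2500 / 10 = 17.225

17.225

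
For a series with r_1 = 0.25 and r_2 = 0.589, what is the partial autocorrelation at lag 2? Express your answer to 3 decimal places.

φ_{22} = (r_2 − r_1²) / (1 − r_1²)
r_1² = (0.25)² = 0.0625
Numerator = 0.589 − 0.0625 = 0.5265; denominator = 1 − 0.0625 = 0.9375
φ_{22} = 0.5265 / 0.9375 = 0.562

0.562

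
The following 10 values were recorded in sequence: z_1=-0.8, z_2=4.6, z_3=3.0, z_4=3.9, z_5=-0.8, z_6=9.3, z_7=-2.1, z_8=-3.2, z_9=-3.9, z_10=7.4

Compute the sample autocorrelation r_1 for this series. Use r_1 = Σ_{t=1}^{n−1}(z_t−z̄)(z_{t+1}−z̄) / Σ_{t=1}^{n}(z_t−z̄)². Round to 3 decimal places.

-0.212

Mean z̄ = (-0.8 + 4.6 + 3.0 + 3.9 − 0.8 + 9.3 − 2.1 − 3.2 − 3.9 + 7.4)/10 = 1.7400
Numerator Σ_{t=1}^{9}(z_t−z̄)(z_{t+1}−z̄) = -39.7496
Denominator Σ(z_t−z̄)² = 187.4840
r_1 = -39.7496 / 187.4840 = -0.212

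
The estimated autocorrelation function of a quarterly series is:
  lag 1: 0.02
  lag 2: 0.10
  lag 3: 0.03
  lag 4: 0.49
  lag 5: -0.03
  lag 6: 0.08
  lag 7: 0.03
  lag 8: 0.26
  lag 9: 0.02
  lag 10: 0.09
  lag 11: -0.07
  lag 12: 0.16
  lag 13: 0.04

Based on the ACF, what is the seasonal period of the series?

The largest autocorrelation is r_4 = 0.49, with weaker echoes at lags 8 (0.26) and 12 (0.16); the remaining lags stay at or below 0.10.
The dominant spike at lag 4 indicates a seasonal period of 4.

4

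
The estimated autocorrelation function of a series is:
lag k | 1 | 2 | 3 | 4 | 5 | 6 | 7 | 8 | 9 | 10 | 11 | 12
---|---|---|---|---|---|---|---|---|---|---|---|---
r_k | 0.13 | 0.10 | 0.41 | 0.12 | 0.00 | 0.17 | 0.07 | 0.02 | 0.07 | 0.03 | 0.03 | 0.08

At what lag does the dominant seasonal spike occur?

The largest autocorrelation is r_3 = 0.41, with a weaker echo at lag 6 (0.17); the remaining lags stay at or below 0.13.
The dominant spike at lag 3 indicates a seasonal period of 3.

3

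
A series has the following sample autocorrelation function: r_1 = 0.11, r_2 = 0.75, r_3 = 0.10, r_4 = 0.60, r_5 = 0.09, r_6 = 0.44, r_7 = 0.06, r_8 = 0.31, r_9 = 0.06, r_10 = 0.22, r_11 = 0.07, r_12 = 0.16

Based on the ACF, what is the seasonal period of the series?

2

The largest autocorrelation is r_2 = 0.75, with weaker echoes at lags 4 (0.60), 6 (0.44), 8 (0.31), 10 (0.22) and 12 (0.16); the remaining lags stay at or below 0.11.
The dominant spike at lag 2 indicates a seasonal period of 2.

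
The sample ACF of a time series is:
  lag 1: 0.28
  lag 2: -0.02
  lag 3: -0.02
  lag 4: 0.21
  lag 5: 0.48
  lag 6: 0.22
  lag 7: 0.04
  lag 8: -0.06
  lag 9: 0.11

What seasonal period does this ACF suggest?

The largest autocorrelation is r_5 = 0.48; the remaining lags stay at or below 0.28.
The dominant spike at lag 5 indicates a seasonal period of 5.

5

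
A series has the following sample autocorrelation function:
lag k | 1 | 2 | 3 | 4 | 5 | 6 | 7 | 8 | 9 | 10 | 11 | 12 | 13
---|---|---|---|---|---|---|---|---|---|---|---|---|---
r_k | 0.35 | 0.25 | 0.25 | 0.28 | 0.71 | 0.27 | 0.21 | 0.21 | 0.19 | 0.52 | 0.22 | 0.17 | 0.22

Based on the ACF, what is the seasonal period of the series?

5

The largest autocorrelation is r_5 = 0.71, with a weaker echo at lag 10 (0.52); the remaining lags stay at or below 0.35. The elevated value at lag 1 (0.35), dropping to 0.25 at lag 2, reflects decaying short-term dependence rather than seasonality.
The dominant spike at lag 5 indicates a seasonal period of 5.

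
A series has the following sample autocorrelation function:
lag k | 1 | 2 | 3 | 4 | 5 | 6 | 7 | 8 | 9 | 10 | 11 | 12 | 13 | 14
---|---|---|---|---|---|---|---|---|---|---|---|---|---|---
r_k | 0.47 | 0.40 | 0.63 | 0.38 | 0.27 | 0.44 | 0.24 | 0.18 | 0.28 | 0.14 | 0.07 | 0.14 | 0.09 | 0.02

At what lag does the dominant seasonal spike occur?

3

The largest autocorrelation is r_3 = 0.63; the remaining lags stay at or below 0.47. The elevated value at lag 1 (0.47), dropping to 0.40 at lag 2, reflects decaying short-term dependence rather than seasonality.
The dominant spike at lag 3 indicates a seasonal period of 3.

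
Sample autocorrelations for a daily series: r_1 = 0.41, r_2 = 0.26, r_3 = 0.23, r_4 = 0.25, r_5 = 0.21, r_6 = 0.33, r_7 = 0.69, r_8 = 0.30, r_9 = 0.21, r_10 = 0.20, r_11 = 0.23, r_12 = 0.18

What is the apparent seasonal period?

7

The largest autocorrelation is r_7 = 0.69; the remaining lags stay at or below 0.41. The elevated value at lag 1 (0.41), dropping to 0.26 at lag 2, reflects decaying short-term dependence rather than seasonality.
The dominant spike at lag 7 indicates a seasonal period of 7.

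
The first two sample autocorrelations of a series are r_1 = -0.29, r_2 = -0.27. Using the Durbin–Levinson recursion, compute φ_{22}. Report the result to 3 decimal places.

-0.387

φ_{22} = (r_2 − r_1²) / (1 − r_1²)
r_1² = (-0.29)² = 0.0841
Numerator = -0.27 − 0.0841 = -0.3541; denominator = 1 − 0.0841 = 0.9159
φ_{22} = -0.3541 / 0.9159 = -0.387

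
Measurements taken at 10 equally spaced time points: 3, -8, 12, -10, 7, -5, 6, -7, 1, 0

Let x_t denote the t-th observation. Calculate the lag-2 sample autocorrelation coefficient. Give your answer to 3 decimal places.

Mean x̄ = (3 − 8 + 12 − 10 + 7 − 5 + 6 − 7 + 1 + 0)/10 = -0.1000
Numerator Σ_{t=1}^{8}(x_t−x̄)(x_{t+2}−x̄) = 333.2800
Denominator Σ(x_t−x̄)² = 476.9000
r_2 = 333.2800 / 476.9000 = 0.699

0.699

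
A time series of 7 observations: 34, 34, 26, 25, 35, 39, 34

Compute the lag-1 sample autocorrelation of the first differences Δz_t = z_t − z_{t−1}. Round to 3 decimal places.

0.087

First differences Δz: 0, -8, -1, 10, 4, -5
Mean of differences = 0.0000
Numerator Σ(Δz_t−Δz̄)(Δz_{t+1}−Δz̄) = 18.0000
Denominator Σ(Δz_t−Δz̄)² = 206.0000
r_1(Δz) = 18.0000 / 206.0000 = 0.087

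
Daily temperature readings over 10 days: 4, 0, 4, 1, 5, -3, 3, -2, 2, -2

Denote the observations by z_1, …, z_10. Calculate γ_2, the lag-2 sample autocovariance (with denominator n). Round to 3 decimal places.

5.152

Mean z̄ = (4 + 0 + 4 + 1 + 5 − 3 + 3 − 2 + 2 − 2)/10 = 1.2000
Σ_{t=1}^{8}(z_t−z̄)(z_{t+2}−z̄) = 51.5200
γ_2 = 51.5200 / 10 = 5.152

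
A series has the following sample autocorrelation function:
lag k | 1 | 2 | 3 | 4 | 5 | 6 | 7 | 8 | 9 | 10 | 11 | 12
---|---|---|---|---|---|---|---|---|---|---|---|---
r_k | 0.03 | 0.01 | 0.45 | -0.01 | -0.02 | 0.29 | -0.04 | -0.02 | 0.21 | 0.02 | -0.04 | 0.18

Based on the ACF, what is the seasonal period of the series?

The largest autocorrelation is r_3 = 0.45, with weaker echoes at lags 6 (0.29), 9 (0.21) and 12 (0.18); the remaining lags stay at or below 0.03.
The dominant spike at lag 3 indicates a seasonal period of 3.

3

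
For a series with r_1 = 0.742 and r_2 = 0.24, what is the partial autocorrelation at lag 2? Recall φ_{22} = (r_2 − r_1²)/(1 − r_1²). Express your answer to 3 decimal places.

-0.691

φ_{22} = (r_2 − r_1²) / (1 − r_1²)
r_1² = (0.742)² = 0.550564
Numerator = 0.24 − 0.5506 = -0.3106; denominator = 1 − 0.5506 = 0.4494
φ_{22} = -0.3106 / 0.4494 = -0.691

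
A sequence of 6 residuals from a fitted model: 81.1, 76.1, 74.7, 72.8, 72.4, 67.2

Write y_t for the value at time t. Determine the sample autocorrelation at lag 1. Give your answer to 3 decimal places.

0.269

Mean ȳ = (81.1 + 76.1 + 74.7 + 72.8 + 72.4 + 67.2)/6 = 74.0500
Deviations from mean: 7.0500, 2.0500, 0.6500, -1.2500, -1.6500, -6.8500
Numerator Σ_{t=1}^{5}(y_t−ȳ)(y_{t+1}−ȳ) = 28.3375
Denominator Σ(y_t−ȳ)² = 105.5350
r_1 = 28.3375 / 105.5350 = 0.269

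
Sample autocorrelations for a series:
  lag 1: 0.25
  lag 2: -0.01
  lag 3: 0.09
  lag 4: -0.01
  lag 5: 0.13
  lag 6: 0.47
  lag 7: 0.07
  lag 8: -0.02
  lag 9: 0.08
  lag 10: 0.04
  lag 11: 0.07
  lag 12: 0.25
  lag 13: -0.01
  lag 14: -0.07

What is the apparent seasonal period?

The largest autocorrelation is r_6 = 0.47; the remaining lags stay at or below 0.25.
The dominant spike at lag 6 indicates a seasonal period of 6.

6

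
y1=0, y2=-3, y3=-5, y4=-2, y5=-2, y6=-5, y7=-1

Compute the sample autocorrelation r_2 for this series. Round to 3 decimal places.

Mean ȳ = (0 − 3 − 5 − 2 − 2 − 5 − 1)/7 = -2.5714
Deviations from mean: 2.5714, -0.4286, -2.4286, 0.5714, 0.5714, -2.4286, 1.5714
Σ(y_t−ȳ)(y_{t+2}−ȳ) = (-6.2449) + (-0.2449) + (-1.3878) + (-1.3878) + (0.8980) = -8.3673
Denominator Σ(y_t−ȳ)² = 21.7143
r_2 = -8.3673 / 21.7143 = -0.385

-0.385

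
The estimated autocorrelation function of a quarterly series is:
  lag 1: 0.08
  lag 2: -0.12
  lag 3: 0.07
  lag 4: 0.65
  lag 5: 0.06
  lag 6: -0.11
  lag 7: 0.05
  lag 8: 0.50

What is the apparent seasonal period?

4

The largest autocorrelation is r_4 = 0.65, with a weaker echo at lag 8 (0.50); the remaining lags stay at or below 0.08.
The dominant spike at lag 4 indicates a seasonal period of 4.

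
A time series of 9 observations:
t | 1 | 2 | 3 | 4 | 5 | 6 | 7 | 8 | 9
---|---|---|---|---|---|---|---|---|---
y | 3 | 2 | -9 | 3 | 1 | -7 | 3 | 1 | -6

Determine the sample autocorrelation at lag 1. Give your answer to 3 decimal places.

Mean ȳ = (3 + 2 − 9 + 3 + 1 − 7 + 3 + 1 − 6)/9 = -1.0000
Numerator Σ_{t=1}^{8}(y_t−ȳ)(y_{t+1}−ȳ) = -74.0000
Denominator Σ(y_t−ȳ)² = 190.0000
r_1 = -74.0000 / 190.0000 = -0.389

-0.389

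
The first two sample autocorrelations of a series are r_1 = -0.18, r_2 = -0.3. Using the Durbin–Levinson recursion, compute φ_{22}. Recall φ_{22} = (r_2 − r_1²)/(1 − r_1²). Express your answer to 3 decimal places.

φ_{22} = (r_2 − r_1²) / (1 − r_1²)
r_1² = (-0.18)² = 0.0324
Numerator = -0.3 − 0.0324 = -0.3324; denominator = 1 − 0.0324 = 0.9676
φ_{22} = -0.3324 / 0.9676 = -0.344

-0.344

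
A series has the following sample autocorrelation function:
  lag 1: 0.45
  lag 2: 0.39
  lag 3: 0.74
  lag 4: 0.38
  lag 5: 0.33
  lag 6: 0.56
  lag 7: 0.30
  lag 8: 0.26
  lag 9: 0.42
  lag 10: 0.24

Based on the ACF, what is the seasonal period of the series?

The largest autocorrelation is r_3 = 0.74, with a weaker echo at lag 6 (0.56); the remaining lags stay at or below 0.45. The elevated value at lag 1 (0.45), dropping to 0.39 at lag 2, reflects decaying short-term dependence rather than seasonality.
The dominant spike at lag 3 indicates a seasonal period of 3.

3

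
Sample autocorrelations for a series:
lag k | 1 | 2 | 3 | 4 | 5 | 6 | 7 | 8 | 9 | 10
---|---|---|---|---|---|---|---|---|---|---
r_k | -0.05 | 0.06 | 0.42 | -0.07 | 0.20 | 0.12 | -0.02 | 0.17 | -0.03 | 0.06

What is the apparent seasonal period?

3

The largest autocorrelation is r_3 = 0.42; the remaining lags stay at or below 0.20.
The dominant spike at lag 3 indicates a seasonal period of 3.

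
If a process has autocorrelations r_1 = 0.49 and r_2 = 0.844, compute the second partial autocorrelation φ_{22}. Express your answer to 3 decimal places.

φ_{22} = (r_2 − r_1²) / (1 − r_1²)
r_1² = (0.49)² = 0.2401
Numerator = 0.844 − 0.2401 = 0.6039; denominator = 1 − 0.2401 = 0.7599
φ_{22} = 0.6039 / 0.7599 = 0.795

0.795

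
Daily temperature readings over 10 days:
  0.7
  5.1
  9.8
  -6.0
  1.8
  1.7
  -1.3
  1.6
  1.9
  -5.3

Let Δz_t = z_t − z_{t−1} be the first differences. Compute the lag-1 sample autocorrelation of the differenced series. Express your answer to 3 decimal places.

-0.455

First differences Δz: 4.4, 4.7, -15.8, 7.8, -0.1, -3.0, 2.9, 0.3, -7.2
Mean of differences = -0.6667
Numerator Σ(Δz_t−Δz̄)(Δz_{t+1}−Δz̄) = -189.8678
Denominator Σ(Δz_t−Δz̄)² = 417.2800
r_1(Δz) = -189.8678 / 417.2800 = -0.455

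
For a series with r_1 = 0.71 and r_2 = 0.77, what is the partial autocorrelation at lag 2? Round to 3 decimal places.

φ_{22} = (r_2 − r_1²) / (1 − r_1²)
r_1² = (0.71)² = 0.5041
Numerator = 0.77 − 0.5041 = 0.2659; denominator = 1 − 0.5041 = 0.4959
φ_{22} = 0.2659 / 0.4959 = 0.536

0.536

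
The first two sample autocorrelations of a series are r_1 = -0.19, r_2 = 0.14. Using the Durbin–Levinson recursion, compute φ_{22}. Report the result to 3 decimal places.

0.108

φ_{22} = (r_2 − r_1²) / (1 − r_1²)
r_1² = (-0.19)² = 0.0361
Numerator = 0.14 − 0.0361 = 0.1039; denominator = 1 − 0.0361 = 0.9639
φ_{22} = 0.1039 / 0.9639 = 0.108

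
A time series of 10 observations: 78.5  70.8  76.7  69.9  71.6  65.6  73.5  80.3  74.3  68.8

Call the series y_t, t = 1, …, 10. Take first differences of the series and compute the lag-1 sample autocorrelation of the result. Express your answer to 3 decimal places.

First differences Δy: -7.7, 5.9, -6.8, 1.7, -6.0, 7.9, 6.8, -6.0, -5.5
Mean of differences = -1.0778
Numerator Σ(Δy_t−Δȳ)(Δy_{t+1}−Δȳ) = -106.1794
Denominator Σ(Δy_t−Δȳ)² = 343.6756
r_1(Δy) = -106.1794 / 343.6756 = -0.309

-0.309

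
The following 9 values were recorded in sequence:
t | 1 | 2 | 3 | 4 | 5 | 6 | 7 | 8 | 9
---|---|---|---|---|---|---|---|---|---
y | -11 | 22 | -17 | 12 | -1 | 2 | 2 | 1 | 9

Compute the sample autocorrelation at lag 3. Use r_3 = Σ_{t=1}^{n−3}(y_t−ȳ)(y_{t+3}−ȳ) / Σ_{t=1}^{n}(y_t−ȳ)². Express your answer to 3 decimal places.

Mean ȳ = (-11 + 22 − 17 + 12 − 1 + 2 + 2 + 1 + 9)/9 = 2.1111
Numerator Σ_{t=1}^{6}(y_t−ȳ)(y_{t+3}−ȳ) = -187.8148
Denominator Σ(y_t−ȳ)² = 1088.8889
r_3 = -187.8148 / 1088.8889 = -0.172

-0.172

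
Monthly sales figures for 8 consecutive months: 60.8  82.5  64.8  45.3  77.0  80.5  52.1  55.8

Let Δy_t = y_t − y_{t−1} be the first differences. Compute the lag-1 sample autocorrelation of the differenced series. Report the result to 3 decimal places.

First differences Δy: 21.7, -17.7, -19.5, 31.7, 3.5, -28.4, 3.7
Mean of differences = -0.7143
Numerator Σ(Δy_t−Δȳ)(Δy_{t+1}−Δȳ) = -772.8445
Denominator Σ(Δy_t−Δȳ)² = 2998.2486
r_1(Δy) = -772.8445 / 2998.2486 = -0.258

-0.258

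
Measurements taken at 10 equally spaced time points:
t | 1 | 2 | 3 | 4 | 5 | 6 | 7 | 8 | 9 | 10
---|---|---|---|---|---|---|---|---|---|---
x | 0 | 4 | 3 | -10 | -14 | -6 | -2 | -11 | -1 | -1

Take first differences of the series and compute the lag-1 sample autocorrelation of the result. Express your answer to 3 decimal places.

-0.142

First differences Δx: 4, -1, -13, -4, 8, 4, -9, 10, 0
Mean of differences = -0.1111
Numerator Σ(Δx_t−Δx̄)(Δx_{t+1}−Δx̄) = -65.5679
Denominator Σ(Δx_t−Δx̄)² = 462.8889
r_1(Δx) = -65.5679 / 462.8889 = -0.142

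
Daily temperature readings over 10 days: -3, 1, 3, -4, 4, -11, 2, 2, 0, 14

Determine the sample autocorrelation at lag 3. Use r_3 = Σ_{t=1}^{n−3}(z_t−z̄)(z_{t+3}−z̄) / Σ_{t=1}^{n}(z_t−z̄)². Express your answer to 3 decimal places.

Mean z̄ = (-3 + 1 + 3 − 4 + 4 − 11 + 2 + 2 + 0 + 14)/10 = 0.8000
Σ(z_t−z̄)(z_{t+3}−z̄) = (18.2400) + (0.6400) + (-25.9600) + (-5.7600) + (3.8400) + (9.4400) + (15.8400) = 16.2800
Denominator Σ(z_t−z̄)² = 369.6000
r_3 = 16.2800 / 369.6000 = 0.044

0.044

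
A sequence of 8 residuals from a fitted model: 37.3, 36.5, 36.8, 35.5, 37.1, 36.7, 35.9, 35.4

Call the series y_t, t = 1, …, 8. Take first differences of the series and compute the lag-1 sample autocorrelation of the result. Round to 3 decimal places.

-0.520

First differences Δy: -0.8, 0.3, -1.3, 1.6, -0.4, -0.8, -0.5
Mean of differences = -0.2714
Numerator Σ(Δy_t−Δȳ)(Δy_{t+1}−Δȳ) = -2.8665
Denominator Σ(Δy_t−Δȳ)² = 5.5143
r_1(Δy) = -2.8665 / 5.5143 = -0.520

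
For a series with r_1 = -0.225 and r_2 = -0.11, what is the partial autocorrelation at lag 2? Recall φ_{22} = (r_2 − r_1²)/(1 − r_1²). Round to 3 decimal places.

φ_{22} = (r_2 − r_1²) / (1 − r_1²)
r_1² = (-0.225)² = 0.050625
Numerator = -0.11 − 0.0506 = -0.1606; denominator = 1 − 0.0506 = 0.9494
φ_{22} = -0.1606 / 0.9494 = -0.169

-0.169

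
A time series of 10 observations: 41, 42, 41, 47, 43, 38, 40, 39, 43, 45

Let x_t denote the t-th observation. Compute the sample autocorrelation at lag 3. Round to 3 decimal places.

-0.359

Mean x̄ = (41 + 42 + 41 + 47 + 43 + 38 + 40 + 39 + 43 + 45)/10 = 41.9000
Σ(x_t−x̄)(x_{t+3}−x̄) = (-4.5900) + (0.1100) + (3.5100) + (-9.6900) + (-3.1900) + (-4.2900) + (-5.8900) = -24.0300
Denominator Σ(x_t−x̄)² = 66.9000
r_3 = -24.0300 / 66.9000 = -0.359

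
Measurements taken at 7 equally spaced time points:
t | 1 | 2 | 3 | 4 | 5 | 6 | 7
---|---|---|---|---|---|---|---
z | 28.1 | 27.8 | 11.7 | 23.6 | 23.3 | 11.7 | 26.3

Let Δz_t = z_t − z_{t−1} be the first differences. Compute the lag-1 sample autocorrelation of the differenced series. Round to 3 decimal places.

-0.483

First differences Δz: -0.3, -16.1, 11.9, -0.3, -11.6, 14.6
Mean of differences = -0.3000
Numerator Σ(Δz_t−Δz̄)(Δz_{t+1}−Δz̄) = -361.1300
Denominator Σ(Δz_t−Δz̄)² = 748.1800
r_1(Δz) = -361.1300 / 748.1800 = -0.483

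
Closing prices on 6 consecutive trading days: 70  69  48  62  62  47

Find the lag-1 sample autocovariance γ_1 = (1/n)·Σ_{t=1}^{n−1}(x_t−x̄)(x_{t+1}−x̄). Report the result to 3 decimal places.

-10.630

Mean x̄ = (70 + 69 + 48 + 62 + 62 + 47)/6 = 59.6667
Deviations: 10.3333, 9.3333, -11.6667, 2.3333, 2.3333, -12.6667
Σ_{t=1}^{5}(x_t−x̄)(x_{t+1}−x̄) = -63.7778
γ_1 = -63.7778 / 6 = -10.630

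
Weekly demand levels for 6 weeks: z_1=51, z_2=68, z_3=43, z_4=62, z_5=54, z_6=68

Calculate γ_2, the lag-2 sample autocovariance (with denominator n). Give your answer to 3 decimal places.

Mean z̄ = (51 + 68 + 43 + 62 + 54 + 68)/6 = 57.6667
Σ_{t=1}^{4}(z_t−z̄)(z_{t+2}−z̄) = 241.1111
γ_2 = 241.1111 / 6 = 40.185

40.185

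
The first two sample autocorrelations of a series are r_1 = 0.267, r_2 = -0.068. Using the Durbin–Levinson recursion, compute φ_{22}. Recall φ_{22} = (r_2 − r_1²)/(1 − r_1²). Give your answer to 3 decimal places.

-0.150

φ_{22} = (r_2 − r_1²) / (1 − r_1²)
r_1² = (0.267)² = 0.071289
Numerator = -0.068 − 0.0713 = -0.1393; denominator = 1 − 0.0713 = 0.9287
φ_{22} = -0.1393 / 0.9287 = -0.150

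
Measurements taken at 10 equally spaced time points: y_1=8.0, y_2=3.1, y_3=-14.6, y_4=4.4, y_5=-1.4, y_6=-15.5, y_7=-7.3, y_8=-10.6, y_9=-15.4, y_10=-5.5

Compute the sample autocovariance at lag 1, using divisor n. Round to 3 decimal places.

2.528

Mean ȳ = (8.0 + 3.1 − 14.6 + 4.4 − 1.4 − 15.5 − 7.3 − 10.6 − 15.4 − 5.5)/10 = -5.4800
Σ_{t=1}^{9}(y_t−ȳ)(y_{t+1}−ȳ) = 25.2756
γ_1 = 25.2756 / 10 = 2.528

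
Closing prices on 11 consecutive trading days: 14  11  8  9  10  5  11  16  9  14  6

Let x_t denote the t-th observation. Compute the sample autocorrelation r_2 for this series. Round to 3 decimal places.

-0.057

Mean x̄ = (14 + 11 + 8 + 9 + 10 + 5 + 11 + 16 + 9 + 14 + 6)/11 = 10.2727
Numerator Σ_{t=1}^{9}(x_t−x̄)(x_{t+2}−x̄) = -6.6033
Denominator Σ(x_t−x̄)² = 116.1818
r_2 = -6.6033 / 116.1818 = -0.057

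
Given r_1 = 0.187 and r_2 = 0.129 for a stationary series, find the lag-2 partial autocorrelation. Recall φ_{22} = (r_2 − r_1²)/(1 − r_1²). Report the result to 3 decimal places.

φ_{22} = (r_2 − r_1²) / (1 − r_1²)
r_1² = (0.187)² = 0.034969
Numerator = 0.129 − 0.0350 = 0.0940; denominator = 1 − 0.0350 = 0.9650
φ_{22} = 0.0940 / 0.9650 = 0.097

0.097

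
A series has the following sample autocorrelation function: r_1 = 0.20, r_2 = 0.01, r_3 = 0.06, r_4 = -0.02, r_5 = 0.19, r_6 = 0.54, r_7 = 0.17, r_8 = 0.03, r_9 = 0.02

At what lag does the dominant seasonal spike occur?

The largest autocorrelation is r_6 = 0.54; the remaining lags stay at or below 0.20. The elevated value at lag 1 (0.20), dropping to 0.01 at lag 2, reflects decaying short-term dependence rather than seasonality.
The dominant spike at lag 6 indicates a seasonal period of 6.

6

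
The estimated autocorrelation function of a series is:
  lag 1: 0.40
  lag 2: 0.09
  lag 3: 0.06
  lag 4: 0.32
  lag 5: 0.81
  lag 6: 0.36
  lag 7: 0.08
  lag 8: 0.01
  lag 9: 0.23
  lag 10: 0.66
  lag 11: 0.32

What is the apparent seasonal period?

The largest autocorrelation is r_5 = 0.81, with a weaker echo at lag 10 (0.66); the remaining lags stay at or below 0.40. The elevated value at lag 1 (0.40), dropping to 0.09 at lag 2, reflects decaying short-term dependence rather than seasonality.
The dominant spike at lag 5 indicates a seasonal period of 5.

5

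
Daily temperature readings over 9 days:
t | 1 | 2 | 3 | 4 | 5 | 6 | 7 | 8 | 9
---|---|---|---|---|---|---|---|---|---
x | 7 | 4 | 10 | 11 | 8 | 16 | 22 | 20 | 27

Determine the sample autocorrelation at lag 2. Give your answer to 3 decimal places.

Mean x̄ = (7 + 4 + 10 + 11 + 8 + 16 + 22 + 20 + 27)/9 = 13.8889
Σ(x_t−x̄)(x_{t+2}−x̄) = (26.7901) + (28.5679) + (22.9012) + (-6.0988) + (-47.7654) + (12.9012) + (106.3457) = 143.6420
Denominator Σ(x_t−x̄)² = 482.8889
r_2 = 143.6420 / 482.8889 = 0.297

0.297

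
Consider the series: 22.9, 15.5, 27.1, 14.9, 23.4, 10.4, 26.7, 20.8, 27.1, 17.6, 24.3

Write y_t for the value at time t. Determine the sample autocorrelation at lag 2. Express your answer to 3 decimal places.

0.615

Mean ȳ = (22.9 + 15.5 + 27.1 + 14.9 + 23.4 + 10.4 + 26.7 + 20.8 + 27.1 + 17.6 + 24.3)/11 = 20.9727
Numerator Σ_{t=1}^{9}(y_t−ȳ)(y_{t+2}−ȳ) = 195.9112
Denominator Σ(y_t−ȳ)² = 318.5818
r_2 = 195.9112 / 318.5818 = 0.615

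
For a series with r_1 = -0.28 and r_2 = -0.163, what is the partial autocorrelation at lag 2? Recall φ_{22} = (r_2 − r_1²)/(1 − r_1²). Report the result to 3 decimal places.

φ_{22} = (r_2 − r_1²) / (1 − r_1²)
r_1² = (-0.28)² = 0.0784
Numerator = -0.163 − 0.0784 = -0.2414; denominator = 1 − 0.0784 = 0.9216
φ_{22} = -0.2414 / 0.9216 = -0.262

-0.262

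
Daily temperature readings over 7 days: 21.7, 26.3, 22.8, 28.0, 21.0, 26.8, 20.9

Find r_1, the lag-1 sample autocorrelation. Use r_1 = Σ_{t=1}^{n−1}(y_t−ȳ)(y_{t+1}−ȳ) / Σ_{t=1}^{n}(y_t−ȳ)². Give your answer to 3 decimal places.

-0.764

Mean ȳ = (21.7 + 26.3 + 22.8 + 28.0 + 21.0 + 26.8 + 20.9)/7 = 23.9286
Deviations from mean: -2.2286, 2.3714, -1.1286, 4.0714, -2.9286, 2.8714, -3.0286
Numerator Σ_{t=1}^{6}(y_t−ȳ)(y_{t+1}−ȳ) = -41.5851
Denominator Σ(y_t−ȳ)² = 54.4343
r_1 = -41.5851 / 54.4343 = -0.764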